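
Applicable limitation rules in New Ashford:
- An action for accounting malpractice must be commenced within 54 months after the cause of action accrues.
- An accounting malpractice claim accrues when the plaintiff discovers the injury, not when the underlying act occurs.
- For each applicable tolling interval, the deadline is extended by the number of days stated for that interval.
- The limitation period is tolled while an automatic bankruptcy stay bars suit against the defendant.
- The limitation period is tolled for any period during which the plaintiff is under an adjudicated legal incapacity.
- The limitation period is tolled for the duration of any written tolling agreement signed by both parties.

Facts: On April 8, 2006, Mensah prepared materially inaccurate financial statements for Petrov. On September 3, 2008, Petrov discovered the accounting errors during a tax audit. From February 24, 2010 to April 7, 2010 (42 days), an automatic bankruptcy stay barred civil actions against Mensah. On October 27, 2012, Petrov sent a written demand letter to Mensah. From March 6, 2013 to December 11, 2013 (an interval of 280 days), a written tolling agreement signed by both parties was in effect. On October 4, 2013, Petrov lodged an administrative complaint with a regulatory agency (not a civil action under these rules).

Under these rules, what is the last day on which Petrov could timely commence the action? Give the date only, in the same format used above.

January 19, 2014

Under the discovery rule, the claim accrued on September 3, 2008, when Petrov discovered the injury — not on the April 8, 2006 date of the underlying act.
The untolled deadline — 54 months after September 3, 2008 — is March 3, 2013.
The period was tolled for 42 days by the automatic bankruptcy stay (February 24, 2010 to April 7, 2010), pushing the deadline to April 14, 2013.
Because the written tolling agreement ran from March 6, 2013 to December 11, 2013, the deadline is extended by 280 days to January 19, 2014.
Nothing else in the chronology tolls or restarts the period.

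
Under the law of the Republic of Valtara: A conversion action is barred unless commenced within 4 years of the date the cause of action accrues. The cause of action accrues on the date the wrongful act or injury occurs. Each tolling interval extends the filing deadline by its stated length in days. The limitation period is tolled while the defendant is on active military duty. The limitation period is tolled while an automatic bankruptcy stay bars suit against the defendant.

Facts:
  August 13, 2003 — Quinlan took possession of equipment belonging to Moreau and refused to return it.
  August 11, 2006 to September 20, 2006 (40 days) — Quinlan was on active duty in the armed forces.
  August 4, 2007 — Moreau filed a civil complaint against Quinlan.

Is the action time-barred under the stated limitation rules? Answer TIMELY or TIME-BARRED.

TIMELY

The limitation period began to run on August 13, 2003.
4 years from August 13, 2003 is August 13, 2007.
Because the defendant's active military service ran from August 11, 2006 to September 20, 2006, the deadline is extended by 40 days to September 22, 2007.
Moreau filed on August 4, 2007, before the September 22, 2007 deadline, so the action is timely.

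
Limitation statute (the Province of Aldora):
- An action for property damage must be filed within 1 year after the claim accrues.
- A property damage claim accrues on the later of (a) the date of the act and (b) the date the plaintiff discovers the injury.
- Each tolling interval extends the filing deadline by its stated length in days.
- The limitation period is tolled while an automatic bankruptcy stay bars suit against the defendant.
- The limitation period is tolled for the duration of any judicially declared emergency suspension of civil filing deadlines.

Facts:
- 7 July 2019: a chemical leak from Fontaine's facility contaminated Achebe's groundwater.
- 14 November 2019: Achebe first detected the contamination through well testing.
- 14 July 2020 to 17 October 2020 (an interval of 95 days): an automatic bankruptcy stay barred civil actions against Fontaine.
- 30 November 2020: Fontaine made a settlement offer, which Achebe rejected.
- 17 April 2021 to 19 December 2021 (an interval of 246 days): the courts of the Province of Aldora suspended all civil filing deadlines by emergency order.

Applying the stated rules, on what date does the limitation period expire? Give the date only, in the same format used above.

The claim accrued on 14 November 2019 — the later of the 7 July 2019 act and the 14 November 2019 discovery.
Adding the 1 year base period to 14 November 2019 gives a deadline of 14 November 2020, before any tolling.
The period was tolled for 95 days by the automatic bankruptcy stay (14 July 2020 to 17 October 2020), pushing the deadline to 17 February 2021.
The emergency suspension of filing deadlines from 17 April 2021 to 19 December 2021 began after the period had already run on 17 February 2021, so it has no tolling effect.
Nothing else in the chronology tolls or restarts the period.

17 February 2021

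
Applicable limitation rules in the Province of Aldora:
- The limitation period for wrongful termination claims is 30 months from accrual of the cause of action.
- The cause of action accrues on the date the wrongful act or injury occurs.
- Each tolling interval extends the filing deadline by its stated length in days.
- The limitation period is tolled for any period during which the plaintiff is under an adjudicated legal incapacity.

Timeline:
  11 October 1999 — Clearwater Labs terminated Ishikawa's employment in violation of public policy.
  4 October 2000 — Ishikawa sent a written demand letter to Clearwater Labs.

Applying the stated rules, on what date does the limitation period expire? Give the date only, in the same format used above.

11 April 2002

The limitation period began to run on 11 October 1999.
Adding the 30 months base period to 11 October 1999 gives a deadline of 11 April 2002, before any tolling.
Nothing else in the chronology tolls or restarts the period.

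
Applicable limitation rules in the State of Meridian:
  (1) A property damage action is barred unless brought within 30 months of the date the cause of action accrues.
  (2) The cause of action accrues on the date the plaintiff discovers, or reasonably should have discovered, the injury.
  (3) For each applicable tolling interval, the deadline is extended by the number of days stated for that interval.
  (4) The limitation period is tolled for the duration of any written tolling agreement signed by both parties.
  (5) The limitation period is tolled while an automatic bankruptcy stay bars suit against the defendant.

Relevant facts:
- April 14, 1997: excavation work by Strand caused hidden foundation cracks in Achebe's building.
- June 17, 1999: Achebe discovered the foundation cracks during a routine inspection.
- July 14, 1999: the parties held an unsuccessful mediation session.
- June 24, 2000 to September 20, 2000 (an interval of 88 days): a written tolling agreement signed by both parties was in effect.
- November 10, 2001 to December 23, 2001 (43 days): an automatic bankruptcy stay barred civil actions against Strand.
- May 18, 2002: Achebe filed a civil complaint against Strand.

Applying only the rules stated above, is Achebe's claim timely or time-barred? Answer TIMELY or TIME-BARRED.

Accrual is tied to discovery, so the period began on June 17, 1999 rather than on April 14, 1997 when the act occurred.
Adding the 30 months base period to June 17, 1999 gives a deadline of December 17, 2001, before any tolling.
The period was tolled for 88 days by the written tolling agreement (June 24, 2000 to September 20, 2000), pushing the deadline to March 15, 2002.
Because the automatic bankruptcy stay ran from November 10, 2001 to December 23, 2001, the deadline is extended by 43 days to April 27, 2002.
None of the other events listed affects the running of the period under the stated rules.
Filing on May 18, 2002 missed the April 27, 2002 deadline — the action is time-barred.

TIME-BARRED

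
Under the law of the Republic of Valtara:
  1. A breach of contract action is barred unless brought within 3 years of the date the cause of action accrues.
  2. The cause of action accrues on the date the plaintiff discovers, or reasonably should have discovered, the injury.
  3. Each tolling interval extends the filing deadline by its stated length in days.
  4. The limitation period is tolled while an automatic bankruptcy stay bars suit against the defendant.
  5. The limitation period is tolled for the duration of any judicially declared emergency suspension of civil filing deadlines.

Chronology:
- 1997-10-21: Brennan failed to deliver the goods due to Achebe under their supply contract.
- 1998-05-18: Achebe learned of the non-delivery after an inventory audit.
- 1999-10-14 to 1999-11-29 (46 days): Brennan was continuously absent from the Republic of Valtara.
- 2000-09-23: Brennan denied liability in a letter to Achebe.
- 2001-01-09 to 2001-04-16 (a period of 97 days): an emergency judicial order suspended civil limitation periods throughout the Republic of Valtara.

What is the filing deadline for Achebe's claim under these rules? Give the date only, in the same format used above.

Accrual is tied to discovery, so the period began on 1998-05-18 rather than on 1997-10-21 when the act occurred.
3 years from 1998-05-18 is 2001-05-18.
The emergency suspension of filing deadlines from 2001-01-09 to 2001-04-16 tolled the period for 97 days, extending the deadline to 2001-08-23.
Although the defendant's absence ran from 1999-10-14 to 1999-11-29, the stated rules do not make that a tolling event, so it is disregarded.
The other events in the timeline have no effect on the limitation period under the stated rules.

2001-08-23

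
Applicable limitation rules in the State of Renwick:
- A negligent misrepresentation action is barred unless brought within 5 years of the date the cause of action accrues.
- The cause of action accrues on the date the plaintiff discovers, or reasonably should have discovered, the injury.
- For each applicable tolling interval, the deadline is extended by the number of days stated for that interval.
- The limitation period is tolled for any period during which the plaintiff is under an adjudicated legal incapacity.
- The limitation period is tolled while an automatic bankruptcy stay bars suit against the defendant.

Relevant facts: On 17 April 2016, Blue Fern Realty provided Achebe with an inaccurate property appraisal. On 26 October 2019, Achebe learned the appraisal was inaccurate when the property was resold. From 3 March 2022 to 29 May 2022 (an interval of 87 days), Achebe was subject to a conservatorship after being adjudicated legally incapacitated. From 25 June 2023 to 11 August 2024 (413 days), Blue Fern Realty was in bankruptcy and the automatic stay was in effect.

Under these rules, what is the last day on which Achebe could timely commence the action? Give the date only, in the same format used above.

10 March 2026

Under the discovery rule, the claim accrued on 26 October 2019, when Achebe discovered the injury — not on the 17 April 2016 date of the underlying act.
Adding the 5 years base period to 26 October 2019 gives a deadline of 26 October 2024, before any tolling.
Because the plaintiff's legal incapacity ran from 3 March 2022 to 29 May 2022, the deadline is extended by 87 days to 21 January 2025.
The automatic bankruptcy stay from 25 June 2023 to 11 August 2024 tolled the period for 413 days, extending the deadline to 10 March 2026.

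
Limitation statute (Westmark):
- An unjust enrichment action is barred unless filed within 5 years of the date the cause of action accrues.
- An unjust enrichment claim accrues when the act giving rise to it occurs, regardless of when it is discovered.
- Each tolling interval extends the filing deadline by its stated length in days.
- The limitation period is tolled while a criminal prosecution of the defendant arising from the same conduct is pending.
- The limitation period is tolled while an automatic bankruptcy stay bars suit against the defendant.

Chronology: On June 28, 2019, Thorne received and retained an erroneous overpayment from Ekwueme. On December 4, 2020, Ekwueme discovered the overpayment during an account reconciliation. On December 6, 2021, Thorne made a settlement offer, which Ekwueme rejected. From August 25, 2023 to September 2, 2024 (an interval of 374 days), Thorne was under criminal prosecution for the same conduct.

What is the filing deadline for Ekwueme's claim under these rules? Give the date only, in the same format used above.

July 7, 2025

The claim accrued on June 28, 2019, when the wrongful act occurred; under the stated occurrence rule the December 4, 2020 discovery does not delay accrual.
Adding the 5 years base period to June 28, 2019 gives a deadline of June 28, 2024, before any tolling.
Because the pending criminal prosecution ran from August 25, 2023 to September 2, 2024, the deadline is extended by 374 days to July 7, 2025.
The other events in the timeline have no effect on the limitation period under the stated rules.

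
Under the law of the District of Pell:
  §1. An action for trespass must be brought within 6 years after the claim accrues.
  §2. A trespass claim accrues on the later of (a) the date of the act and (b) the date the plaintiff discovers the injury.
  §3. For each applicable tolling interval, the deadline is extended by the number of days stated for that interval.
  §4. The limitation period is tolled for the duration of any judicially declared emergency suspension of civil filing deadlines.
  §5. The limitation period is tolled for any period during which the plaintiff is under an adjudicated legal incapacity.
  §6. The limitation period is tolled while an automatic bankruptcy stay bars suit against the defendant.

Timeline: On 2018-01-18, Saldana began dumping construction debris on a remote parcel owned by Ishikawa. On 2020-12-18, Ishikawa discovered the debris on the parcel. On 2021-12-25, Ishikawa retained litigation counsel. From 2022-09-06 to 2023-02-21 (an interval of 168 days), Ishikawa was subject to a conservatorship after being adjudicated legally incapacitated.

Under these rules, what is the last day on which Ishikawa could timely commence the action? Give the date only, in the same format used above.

Taking the later of the act (2018-01-18) and discovery (2020-12-18), the claim accrued on 2020-12-18.
Adding the 6 years base period to 2020-12-18 gives a deadline of 2026-12-18, before any tolling.
The period was tolled for 168 days by the plaintiff's legal incapacity (2022-09-06 to 2023-02-21), pushing the deadline to 2027-06-04.
The other events in the timeline have no effect on the limitation period under the stated rules.

2027-06-04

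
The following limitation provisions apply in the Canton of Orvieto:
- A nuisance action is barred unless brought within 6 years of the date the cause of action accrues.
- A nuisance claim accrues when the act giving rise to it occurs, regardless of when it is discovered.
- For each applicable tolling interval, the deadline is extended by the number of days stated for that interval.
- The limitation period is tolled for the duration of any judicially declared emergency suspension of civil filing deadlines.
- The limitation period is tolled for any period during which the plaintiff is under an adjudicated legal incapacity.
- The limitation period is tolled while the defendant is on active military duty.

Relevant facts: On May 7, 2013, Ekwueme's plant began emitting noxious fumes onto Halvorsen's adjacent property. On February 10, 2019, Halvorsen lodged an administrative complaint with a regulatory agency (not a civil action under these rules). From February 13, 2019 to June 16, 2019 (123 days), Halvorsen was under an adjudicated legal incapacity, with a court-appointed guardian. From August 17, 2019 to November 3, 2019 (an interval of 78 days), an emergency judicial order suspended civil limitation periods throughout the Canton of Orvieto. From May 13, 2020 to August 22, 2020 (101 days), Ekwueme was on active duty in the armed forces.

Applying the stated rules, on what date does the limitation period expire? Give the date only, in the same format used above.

November 24, 2019

The claim accrued on May 7, 2013, when the wrongful act occurred.
6 years from May 7, 2013 is May 7, 2019.
The plaintiff's legal incapacity from February 13, 2019 to June 16, 2019 tolled the period for 123 days, extending the deadline to September 7, 2019.
Because the emergency suspension of filing deadlines ran from August 17, 2019 to November 3, 2019, the deadline is extended by 78 days to November 24, 2019.
By the time the defendant's active military service began on May 13, 2020, the limitation period had already expired on November 24, 2019; that interval cannot revive it.
None of the other events listed affects the running of the period under the stated rules.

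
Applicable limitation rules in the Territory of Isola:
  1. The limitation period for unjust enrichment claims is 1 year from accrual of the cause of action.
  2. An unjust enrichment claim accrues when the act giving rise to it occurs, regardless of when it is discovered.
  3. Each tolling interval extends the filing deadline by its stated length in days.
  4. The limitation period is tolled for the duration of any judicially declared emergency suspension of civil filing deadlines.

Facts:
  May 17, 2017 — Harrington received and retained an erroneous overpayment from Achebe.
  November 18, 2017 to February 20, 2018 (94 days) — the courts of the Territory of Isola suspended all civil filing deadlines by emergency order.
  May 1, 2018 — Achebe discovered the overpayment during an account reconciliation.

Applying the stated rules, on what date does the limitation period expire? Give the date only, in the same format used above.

Because the rule ties accrual to occurrence, the claim accrued on May 17, 2017, not on the May 1, 2018 discovery date.
Adding the 1 year base period to May 17, 2017 gives a deadline of May 17, 2018, before any tolling.
Because the emergency suspension of filing deadlines ran from November 18, 2017 to February 20, 2018, the deadline is extended by 94 days to August 19, 2018.

August 19, 2018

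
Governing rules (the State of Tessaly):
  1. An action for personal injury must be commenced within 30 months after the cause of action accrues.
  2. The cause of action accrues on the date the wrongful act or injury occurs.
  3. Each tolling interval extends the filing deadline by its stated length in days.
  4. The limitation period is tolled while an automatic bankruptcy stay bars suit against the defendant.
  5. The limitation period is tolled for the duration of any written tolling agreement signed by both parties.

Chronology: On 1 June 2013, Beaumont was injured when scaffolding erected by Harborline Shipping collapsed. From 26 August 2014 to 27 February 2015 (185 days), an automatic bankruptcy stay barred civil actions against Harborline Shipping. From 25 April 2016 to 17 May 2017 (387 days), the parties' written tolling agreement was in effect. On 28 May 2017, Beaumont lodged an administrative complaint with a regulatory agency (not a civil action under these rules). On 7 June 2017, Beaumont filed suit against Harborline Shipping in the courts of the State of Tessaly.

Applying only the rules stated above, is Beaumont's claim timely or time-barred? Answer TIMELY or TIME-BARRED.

The claim accrued on 1 June 2013, when the wrongful act occurred.
The untolled deadline — 30 months after 1 June 2013 — is 1 December 2015.
Because the automatic bankruptcy stay ran from 26 August 2014 to 27 February 2015, the deadline is extended by 185 days to 3 June 2016.
Because the written tolling agreement ran from 25 April 2016 to 17 May 2017, the deadline is extended by 387 days to 25 June 2017.
None of the other events listed affects the running of the period under the stated rules.
The 7 June 2017 filing precedes the 25 June 2017 deadline; the claim is timely.

TIMELY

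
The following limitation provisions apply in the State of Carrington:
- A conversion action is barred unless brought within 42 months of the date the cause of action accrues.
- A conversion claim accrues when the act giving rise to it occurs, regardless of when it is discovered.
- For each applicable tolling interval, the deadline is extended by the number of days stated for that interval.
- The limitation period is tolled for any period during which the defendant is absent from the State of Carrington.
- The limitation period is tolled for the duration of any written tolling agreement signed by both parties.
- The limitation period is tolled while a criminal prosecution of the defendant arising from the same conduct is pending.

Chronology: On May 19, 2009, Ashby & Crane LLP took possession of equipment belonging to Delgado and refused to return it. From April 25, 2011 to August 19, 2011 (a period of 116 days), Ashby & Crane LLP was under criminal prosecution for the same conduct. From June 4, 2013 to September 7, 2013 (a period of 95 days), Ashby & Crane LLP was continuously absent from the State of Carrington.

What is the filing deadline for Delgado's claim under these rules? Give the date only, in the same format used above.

March 15, 2013

The claim accrued on May 19, 2009, when the wrongful act occurred.
Adding the 42 months base period to May 19, 2009 gives a deadline of November 19, 2012, before any tolling.
The period was tolled for 116 days by the pending criminal prosecution (April 25, 2011 to August 19, 2011), pushing the deadline to March 15, 2013.
The defendant's absence from the jurisdiction starting June 4, 2013 came too late — the period had run on March 15, 2013 — and so does not extend the deadline.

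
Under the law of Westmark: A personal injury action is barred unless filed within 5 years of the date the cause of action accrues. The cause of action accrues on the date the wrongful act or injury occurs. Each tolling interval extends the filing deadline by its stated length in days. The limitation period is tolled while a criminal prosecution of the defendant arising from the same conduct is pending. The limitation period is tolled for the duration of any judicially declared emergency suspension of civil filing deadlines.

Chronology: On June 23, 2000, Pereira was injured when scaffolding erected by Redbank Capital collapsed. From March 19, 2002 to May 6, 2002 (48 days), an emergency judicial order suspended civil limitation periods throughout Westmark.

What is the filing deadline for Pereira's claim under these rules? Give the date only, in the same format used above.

The claim accrued on June 23, 2000, when the wrongful act occurred.
Adding the 5 years base period to June 23, 2000 gives a deadline of June 23, 2005, before any tolling.
The period was tolled for 48 days by the emergency suspension of filing deadlines (March 19, 2002 to May 6, 2002), pushing the deadline to August 10, 2005.

August 10, 2005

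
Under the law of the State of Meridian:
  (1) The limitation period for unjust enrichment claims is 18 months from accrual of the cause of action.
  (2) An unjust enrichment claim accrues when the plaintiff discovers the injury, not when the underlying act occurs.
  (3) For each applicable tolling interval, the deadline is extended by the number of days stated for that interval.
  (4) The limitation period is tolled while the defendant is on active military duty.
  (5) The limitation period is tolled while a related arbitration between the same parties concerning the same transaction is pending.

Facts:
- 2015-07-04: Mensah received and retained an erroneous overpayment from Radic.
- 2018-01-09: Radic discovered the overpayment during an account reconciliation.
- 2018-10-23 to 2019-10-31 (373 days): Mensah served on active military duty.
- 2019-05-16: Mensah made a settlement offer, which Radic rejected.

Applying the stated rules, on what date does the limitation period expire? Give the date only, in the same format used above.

Accrual is tied to discovery, so the period began on 2018-01-09 rather than on 2015-07-04 when the act occurred.
Adding the 18 months base period to 2018-01-09 gives a deadline of 2019-07-09, before any tolling.
Because the defendant's active military service ran from 2018-10-23 to 2019-10-31, the deadline is extended by 373 days to 2020-07-16.
Nothing else in the chronology tolls or restarts the period.

2020-07-16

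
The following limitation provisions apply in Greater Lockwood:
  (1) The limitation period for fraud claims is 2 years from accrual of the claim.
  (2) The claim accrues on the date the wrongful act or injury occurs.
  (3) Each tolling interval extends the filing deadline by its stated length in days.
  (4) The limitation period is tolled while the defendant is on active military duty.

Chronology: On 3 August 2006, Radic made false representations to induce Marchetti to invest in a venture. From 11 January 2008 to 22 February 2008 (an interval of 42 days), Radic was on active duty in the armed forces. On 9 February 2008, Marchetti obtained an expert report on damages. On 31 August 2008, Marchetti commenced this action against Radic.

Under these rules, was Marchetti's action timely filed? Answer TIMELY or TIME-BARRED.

The claim accrued on 3 August 2006, when the wrongful act occurred.
2 years from 3 August 2006 is 3 August 2008.
Because the defendant's active military service ran from 11 January 2008 to 22 February 2008, the deadline is extended by 42 days to 14 September 2008.
None of the other events listed affects the running of the period under the stated rules.
The 31 August 2008 filing precedes the 14 September 2008 deadline; the claim is timely.

TIMELY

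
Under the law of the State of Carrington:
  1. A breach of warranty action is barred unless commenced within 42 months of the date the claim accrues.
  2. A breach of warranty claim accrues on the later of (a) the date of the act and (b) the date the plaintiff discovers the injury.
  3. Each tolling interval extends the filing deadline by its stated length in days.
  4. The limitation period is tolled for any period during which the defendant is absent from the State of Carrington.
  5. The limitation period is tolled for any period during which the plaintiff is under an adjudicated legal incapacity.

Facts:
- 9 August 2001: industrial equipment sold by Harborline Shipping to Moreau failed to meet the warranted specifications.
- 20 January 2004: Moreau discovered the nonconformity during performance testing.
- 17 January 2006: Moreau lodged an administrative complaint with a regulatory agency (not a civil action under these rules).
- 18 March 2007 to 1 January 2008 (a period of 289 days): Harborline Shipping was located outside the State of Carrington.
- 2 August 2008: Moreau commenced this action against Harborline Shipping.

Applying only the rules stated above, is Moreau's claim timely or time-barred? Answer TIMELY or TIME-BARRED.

TIME-BARRED

Because discovery on 20 January 2004 post-dates the 9 August 2001 act, accrual under the later-of rule falls on 20 January 2004.
The untolled deadline — 42 months after 20 January 2004 — is 20 July 2007.
Because the defendant's absence from the jurisdiction ran from 18 March 2007 to 1 January 2008, the deadline is extended by 289 days to 4 May 2008.
None of the other events listed affects the running of the period under the stated rules.
Filing on 2 August 2008 missed the 4 May 2008 deadline — the action is time-barred.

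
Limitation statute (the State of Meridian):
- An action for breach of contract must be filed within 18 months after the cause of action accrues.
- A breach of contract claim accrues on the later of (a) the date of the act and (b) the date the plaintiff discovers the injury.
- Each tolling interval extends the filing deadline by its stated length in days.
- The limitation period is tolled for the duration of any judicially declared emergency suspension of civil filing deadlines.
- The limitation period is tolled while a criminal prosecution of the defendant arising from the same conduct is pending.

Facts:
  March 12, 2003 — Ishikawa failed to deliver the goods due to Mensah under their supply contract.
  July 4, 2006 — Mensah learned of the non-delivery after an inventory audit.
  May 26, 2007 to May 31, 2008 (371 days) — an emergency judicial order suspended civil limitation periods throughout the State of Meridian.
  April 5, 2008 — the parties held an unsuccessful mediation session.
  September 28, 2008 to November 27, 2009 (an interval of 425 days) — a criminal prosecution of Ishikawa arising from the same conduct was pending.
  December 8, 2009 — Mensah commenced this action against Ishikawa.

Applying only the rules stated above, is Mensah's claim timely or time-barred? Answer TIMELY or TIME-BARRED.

TIMELY

The claim accrued on July 4, 2006 — the later of the March 12, 2003 act and the July 4, 2006 discovery.
Adding the 18 months base period to July 4, 2006 gives a deadline of January 4, 2008, before any tolling.
Because the emergency suspension of filing deadlines ran from May 26, 2007 to May 31, 2008, the deadline is extended by 371 days to January 9, 2009.
The pending criminal prosecution from September 28, 2008 to November 27, 2009 tolled the period for 425 days, extending the deadline to March 10, 2010.
Nothing else in the chronology tolls or restarts the period.
Filing on December 8, 2009 beat the March 10, 2010 deadline — the action is timely.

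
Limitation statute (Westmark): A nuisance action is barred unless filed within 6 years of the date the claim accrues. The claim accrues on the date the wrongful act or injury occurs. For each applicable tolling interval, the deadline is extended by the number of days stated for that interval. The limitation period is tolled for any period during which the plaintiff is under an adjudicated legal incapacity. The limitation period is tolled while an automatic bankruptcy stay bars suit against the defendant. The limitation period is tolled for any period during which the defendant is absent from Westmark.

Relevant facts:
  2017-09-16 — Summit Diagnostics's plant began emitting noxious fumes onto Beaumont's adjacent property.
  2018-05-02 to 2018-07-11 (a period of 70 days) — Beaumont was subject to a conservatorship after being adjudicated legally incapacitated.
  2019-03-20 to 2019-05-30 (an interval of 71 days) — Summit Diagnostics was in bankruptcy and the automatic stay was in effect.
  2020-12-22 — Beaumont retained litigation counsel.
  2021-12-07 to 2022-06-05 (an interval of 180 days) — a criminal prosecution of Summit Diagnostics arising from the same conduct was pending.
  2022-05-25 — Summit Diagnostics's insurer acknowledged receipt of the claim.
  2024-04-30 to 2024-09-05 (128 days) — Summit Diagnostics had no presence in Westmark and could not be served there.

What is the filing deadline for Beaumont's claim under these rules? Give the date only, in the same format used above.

2024-02-04

The claim accrued on 2017-09-16, when the wrongful act occurred.
Adding the 6 years base period to 2017-09-16 gives a deadline of 2023-09-16, before any tolling.
The period was tolled for 70 days by the plaintiff's legal incapacity (2018-05-02 to 2018-07-11), pushing the deadline to 2023-11-25.
The period was tolled for 71 days by the automatic bankruptcy stay (2019-03-20 to 2019-05-30), pushing the deadline to 2024-02-04.
By the time the defendant's absence from the jurisdiction began on 2024-04-30, the limitation period had already expired on 2024-02-04; that interval cannot revive it.
The pending criminal prosecution from 2021-12-07 to 2022-06-05 does not toll the period, because no stated rule makes a criminal prosecution a tolling event.
The other events in the timeline have no effect on the limitation period under the stated rules.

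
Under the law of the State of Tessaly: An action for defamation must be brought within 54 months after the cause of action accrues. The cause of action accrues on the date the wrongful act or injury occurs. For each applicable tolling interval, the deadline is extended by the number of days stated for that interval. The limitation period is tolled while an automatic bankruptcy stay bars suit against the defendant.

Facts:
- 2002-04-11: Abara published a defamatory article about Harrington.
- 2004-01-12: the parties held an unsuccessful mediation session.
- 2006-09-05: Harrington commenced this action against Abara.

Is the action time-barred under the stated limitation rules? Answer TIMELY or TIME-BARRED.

The limitation period began to run on 2002-04-11.
54 months from 2002-04-11 is 2006-10-11.
Nothing else in the chronology tolls or restarts the period.
Harrington filed on 2006-09-05, before the 2006-10-11 deadline, so the action is timely.

TIMELY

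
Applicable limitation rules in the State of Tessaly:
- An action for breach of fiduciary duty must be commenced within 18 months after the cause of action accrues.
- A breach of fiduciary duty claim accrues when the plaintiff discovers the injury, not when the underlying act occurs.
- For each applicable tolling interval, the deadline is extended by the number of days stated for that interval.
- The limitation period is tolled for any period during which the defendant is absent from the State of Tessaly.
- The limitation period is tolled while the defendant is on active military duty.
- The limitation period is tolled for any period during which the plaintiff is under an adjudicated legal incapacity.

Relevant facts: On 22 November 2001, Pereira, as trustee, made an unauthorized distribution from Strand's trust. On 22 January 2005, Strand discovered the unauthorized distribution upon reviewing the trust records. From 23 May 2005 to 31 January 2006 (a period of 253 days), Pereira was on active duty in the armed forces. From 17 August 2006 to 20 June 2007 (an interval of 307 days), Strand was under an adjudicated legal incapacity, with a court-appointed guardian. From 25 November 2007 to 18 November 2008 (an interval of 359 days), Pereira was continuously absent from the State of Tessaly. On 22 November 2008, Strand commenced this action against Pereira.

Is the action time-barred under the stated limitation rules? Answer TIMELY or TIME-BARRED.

Under the discovery rule, the claim accrued on 22 January 2005, when Strand discovered the injury — not on the 22 November 2001 date of the underlying act.
Adding the 18 months base period to 22 January 2005 gives a deadline of 22 July 2006, before any tolling.
The defendant's active military service from 23 May 2005 to 31 January 2006 tolled the period for 253 days, extending the deadline to 1 April 2007.
The plaintiff's legal incapacity from 17 August 2006 to 20 June 2007 tolled the period for 307 days, extending the deadline to 2 February 2008.
The period was tolled for 359 days by the defendant's absence from the jurisdiction (25 November 2007 to 18 November 2008), pushing the deadline to 26 January 2009.
Filing on 22 November 2008 beat the 26 January 2009 deadline — the action is timely.

TIMELY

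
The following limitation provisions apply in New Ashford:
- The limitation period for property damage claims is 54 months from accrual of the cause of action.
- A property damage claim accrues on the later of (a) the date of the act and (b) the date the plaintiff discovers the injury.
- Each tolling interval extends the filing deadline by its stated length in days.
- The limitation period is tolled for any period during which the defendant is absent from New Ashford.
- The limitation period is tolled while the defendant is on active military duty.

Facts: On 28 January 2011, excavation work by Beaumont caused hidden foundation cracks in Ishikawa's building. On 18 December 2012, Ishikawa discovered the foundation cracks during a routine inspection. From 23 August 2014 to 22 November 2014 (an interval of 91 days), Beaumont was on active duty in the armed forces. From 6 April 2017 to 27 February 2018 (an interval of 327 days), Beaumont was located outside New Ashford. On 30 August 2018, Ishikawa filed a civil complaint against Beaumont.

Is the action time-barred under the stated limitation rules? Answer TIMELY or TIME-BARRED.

TIME-BARRED

Because discovery on 18 December 2012 post-dates the 28 January 2011 act, accrual under the later-of rule falls on 18 December 2012.
Adding the 54 months base period to 18 December 2012 gives a deadline of 18 June 2017, before any tolling.
The period was tolled for 91 days by the defendant's active military service (23 August 2014 to 22 November 2014), pushing the deadline to 17 September 2017.
The period was tolled for 327 days by the defendant's absence from the jurisdiction (6 April 2017 to 27 February 2018), pushing the deadline to 10 August 2018.
Ishikawa filed on 30 August 2018, after the 10 August 2018 deadline, so the action is time-barred.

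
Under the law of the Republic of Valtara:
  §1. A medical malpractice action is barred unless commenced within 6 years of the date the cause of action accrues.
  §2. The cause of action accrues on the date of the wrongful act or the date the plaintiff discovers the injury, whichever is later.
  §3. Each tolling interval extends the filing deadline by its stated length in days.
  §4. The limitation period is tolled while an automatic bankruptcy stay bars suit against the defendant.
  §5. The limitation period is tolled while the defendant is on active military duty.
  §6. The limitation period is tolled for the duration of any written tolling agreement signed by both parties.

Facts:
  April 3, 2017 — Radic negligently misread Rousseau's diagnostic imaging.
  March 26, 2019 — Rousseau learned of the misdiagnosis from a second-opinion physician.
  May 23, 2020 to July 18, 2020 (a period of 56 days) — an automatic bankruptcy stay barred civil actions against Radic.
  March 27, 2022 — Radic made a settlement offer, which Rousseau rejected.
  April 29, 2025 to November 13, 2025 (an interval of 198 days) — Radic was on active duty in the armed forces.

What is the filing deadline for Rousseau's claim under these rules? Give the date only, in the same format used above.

December 5, 2025

Because discovery on March 26, 2019 post-dates the April 3, 2017 act, accrual under the later-of rule falls on March 26, 2019.
Adding the 6 years base period to March 26, 2019 gives a deadline of March 26, 2025, before any tolling.
The automatic bankruptcy stay from May 23, 2020 to July 18, 2020 tolled the period for 56 days, extending the deadline to May 21, 2025.
Because the defendant's active military service ran from April 29, 2025 to November 13, 2025, the deadline is extended by 198 days to December 5, 2025.
The other events in the timeline have no effect on the limitation period under the stated rules.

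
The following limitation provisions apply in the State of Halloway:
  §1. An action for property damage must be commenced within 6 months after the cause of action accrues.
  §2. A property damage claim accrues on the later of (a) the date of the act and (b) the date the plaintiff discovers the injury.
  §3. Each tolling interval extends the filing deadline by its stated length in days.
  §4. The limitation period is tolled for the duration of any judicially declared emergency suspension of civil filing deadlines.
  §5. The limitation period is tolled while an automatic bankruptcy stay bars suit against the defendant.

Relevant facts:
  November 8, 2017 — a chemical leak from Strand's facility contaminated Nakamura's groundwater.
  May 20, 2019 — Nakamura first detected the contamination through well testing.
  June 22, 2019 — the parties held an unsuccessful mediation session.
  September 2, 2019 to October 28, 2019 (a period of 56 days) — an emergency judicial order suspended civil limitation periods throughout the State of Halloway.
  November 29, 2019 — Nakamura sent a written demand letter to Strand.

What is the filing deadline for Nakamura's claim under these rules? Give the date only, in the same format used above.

Taking the later of the act (November 8, 2017) and discovery (May 20, 2019), the claim accrued on May 20, 2019.
6 months from May 20, 2019 is November 20, 2019.
Because the emergency suspension of filing deadlines ran from September 2, 2019 to October 28, 2019, the deadline is extended by 56 days to January 15, 2020.
Nothing else in the chronology tolls or restarts the period.

January 15, 2020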